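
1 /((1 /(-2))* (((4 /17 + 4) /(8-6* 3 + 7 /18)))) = 4.54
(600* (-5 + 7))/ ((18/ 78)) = 5200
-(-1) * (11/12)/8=11/96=0.11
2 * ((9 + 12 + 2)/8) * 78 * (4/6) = 299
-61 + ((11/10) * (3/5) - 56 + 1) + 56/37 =-210579/1850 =-113.83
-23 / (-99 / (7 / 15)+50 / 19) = 0.11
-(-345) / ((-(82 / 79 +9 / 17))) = -92667 / 421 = -220.11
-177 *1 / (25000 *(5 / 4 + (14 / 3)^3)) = -4779 / 69443750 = -0.00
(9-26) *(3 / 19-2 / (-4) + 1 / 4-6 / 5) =1887 / 380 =4.97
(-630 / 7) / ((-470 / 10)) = 90 / 47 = 1.91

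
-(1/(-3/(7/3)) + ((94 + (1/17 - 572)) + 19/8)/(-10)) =-572573/12240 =-46.78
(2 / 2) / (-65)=-1 / 65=-0.02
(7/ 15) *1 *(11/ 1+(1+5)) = 119/ 15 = 7.93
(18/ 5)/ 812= 9/ 2030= 0.00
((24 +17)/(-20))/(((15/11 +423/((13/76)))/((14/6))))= -41041/21229380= -0.00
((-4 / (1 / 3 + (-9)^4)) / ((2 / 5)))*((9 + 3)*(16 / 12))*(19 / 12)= -10 / 259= -0.04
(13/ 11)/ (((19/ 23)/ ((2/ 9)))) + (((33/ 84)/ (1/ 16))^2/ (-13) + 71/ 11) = 4473127/ 1198197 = 3.73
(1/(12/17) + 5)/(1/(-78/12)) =-1001/24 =-41.71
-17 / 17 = -1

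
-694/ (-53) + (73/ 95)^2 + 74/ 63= 447780631/ 30134475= 14.86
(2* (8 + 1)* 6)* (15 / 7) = 231.43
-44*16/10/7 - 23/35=-75/7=-10.71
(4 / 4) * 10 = 10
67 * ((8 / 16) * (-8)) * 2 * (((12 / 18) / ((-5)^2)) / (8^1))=-1.79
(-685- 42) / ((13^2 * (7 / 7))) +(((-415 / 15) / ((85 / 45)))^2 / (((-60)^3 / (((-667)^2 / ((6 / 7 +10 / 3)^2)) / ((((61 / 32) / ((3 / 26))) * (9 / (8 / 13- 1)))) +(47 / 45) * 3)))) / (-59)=-4.30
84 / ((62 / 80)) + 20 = 3980 / 31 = 128.39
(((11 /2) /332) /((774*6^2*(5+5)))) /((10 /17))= 187 /1850169600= 0.00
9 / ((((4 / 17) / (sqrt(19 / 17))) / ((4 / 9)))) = sqrt(323) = 17.97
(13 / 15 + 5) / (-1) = -88 / 15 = -5.87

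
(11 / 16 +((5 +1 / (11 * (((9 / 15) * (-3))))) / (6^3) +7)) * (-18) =-329759 / 2376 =-138.79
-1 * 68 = -68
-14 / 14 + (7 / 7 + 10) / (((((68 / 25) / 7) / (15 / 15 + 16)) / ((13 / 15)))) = 4993 / 12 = 416.08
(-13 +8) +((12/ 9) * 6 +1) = 4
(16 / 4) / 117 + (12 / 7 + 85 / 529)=827143 / 433251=1.91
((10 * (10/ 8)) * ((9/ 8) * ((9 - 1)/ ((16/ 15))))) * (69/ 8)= 232875/ 256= 909.67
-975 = -975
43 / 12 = 3.58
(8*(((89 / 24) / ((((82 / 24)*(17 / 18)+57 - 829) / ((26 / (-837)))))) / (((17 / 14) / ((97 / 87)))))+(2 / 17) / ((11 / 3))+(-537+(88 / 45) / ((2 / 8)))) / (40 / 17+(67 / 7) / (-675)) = -13959164502787665 / 61697981974519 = -226.25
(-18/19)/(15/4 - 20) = 72/1235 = 0.06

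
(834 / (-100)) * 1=-417 / 50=-8.34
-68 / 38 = -34 / 19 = -1.79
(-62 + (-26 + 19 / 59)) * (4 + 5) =-46557 / 59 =-789.10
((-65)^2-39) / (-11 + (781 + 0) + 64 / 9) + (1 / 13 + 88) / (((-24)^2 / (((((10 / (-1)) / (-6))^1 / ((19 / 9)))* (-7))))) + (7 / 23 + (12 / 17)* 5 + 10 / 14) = 317373952225 / 34916062272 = 9.09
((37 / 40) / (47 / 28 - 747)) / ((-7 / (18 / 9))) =37 / 104345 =0.00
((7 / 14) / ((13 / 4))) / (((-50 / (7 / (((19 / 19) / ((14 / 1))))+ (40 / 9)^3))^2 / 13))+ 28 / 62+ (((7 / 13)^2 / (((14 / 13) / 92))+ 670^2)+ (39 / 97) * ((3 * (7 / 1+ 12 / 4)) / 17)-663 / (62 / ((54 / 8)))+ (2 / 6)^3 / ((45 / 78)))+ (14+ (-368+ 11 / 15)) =792027896748912455807 / 1765837611135000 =448528.16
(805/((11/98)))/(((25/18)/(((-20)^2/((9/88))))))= 20195840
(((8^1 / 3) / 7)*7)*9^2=216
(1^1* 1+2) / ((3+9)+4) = 0.19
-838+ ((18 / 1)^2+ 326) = -188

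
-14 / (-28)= 1 / 2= 0.50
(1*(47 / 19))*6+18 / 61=17544 / 1159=15.14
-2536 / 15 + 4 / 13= -32908 / 195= -168.76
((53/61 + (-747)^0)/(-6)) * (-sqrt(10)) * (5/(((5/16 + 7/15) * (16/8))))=11400 * sqrt(10)/11407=3.16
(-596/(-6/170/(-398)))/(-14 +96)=-10081340/123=-81962.11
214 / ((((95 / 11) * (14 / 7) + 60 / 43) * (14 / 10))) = 50611 / 6181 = 8.19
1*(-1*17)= -17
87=87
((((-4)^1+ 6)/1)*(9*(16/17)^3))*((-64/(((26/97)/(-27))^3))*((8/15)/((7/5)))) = 28255153279205376/75557027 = 373957981.16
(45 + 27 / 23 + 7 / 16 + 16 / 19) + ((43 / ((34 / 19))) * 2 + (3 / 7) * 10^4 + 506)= 4066407141 / 832048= 4887.23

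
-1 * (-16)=16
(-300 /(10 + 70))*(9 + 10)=-285 /4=-71.25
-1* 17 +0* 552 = -17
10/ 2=5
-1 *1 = -1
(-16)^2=256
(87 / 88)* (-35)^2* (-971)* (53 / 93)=-1828223075 / 2728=-670169.75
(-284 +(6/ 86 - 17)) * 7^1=-90580/ 43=-2106.51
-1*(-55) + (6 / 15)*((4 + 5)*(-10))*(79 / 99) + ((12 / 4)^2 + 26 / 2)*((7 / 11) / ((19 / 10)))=7031 / 209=33.64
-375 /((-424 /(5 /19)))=1875 /8056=0.23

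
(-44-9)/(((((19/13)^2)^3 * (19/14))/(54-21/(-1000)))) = -96737897174919/446935869500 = -216.45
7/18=0.39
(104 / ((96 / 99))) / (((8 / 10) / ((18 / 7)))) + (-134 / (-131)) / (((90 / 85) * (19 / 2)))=432578873 / 1254456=344.83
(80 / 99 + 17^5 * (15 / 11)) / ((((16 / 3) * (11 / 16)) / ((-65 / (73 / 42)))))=-15857227750 / 803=-19747481.63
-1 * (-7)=7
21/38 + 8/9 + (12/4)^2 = 3571/342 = 10.44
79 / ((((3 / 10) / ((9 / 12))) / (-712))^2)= 250303600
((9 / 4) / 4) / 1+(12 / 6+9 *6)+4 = 969 / 16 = 60.56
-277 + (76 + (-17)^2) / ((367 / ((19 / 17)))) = -1721268 / 6239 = -275.89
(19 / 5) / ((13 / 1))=19 / 65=0.29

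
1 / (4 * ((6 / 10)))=5 / 12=0.42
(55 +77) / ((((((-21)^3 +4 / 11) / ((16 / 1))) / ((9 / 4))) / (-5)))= 261360 / 101867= 2.57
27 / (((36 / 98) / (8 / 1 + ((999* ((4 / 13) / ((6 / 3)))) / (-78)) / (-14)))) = 404481 / 676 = 598.34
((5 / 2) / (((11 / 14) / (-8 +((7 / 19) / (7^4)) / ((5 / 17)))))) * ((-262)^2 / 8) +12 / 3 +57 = -4471988341 / 20482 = -218337.48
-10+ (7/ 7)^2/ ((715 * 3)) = -21449/ 2145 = -10.00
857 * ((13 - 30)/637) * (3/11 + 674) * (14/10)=-108058273/5005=-21590.06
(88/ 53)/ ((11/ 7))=56/ 53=1.06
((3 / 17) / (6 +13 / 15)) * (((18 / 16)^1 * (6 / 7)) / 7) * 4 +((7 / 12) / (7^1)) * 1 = 100379 / 1029588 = 0.10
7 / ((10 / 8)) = 28 / 5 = 5.60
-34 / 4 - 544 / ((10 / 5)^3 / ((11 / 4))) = -391 / 2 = -195.50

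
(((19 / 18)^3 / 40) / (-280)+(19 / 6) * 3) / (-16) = -620517941 / 1045094400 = -0.59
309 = 309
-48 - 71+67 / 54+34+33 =-2741 / 54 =-50.76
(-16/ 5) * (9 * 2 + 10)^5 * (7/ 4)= -481890304/ 5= -96378060.80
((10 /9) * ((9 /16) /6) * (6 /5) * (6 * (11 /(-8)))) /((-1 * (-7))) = -33 /224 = -0.15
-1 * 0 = 0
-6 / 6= -1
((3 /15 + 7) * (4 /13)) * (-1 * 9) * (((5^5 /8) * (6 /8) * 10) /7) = -759375 /91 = -8344.78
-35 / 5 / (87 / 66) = -154 / 29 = -5.31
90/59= 1.53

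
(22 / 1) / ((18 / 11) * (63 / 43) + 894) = 5203 / 211998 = 0.02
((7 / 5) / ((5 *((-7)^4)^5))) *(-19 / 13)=-0.00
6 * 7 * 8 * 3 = 1008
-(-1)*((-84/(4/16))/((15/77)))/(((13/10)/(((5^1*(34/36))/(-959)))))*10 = 1047200/16029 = 65.33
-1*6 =-6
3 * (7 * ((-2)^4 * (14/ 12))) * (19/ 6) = 3724/ 3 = 1241.33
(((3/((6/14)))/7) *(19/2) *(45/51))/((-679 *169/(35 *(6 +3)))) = -12825/557362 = -0.02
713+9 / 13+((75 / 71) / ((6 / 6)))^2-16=45794995 / 65533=698.81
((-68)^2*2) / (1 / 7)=64736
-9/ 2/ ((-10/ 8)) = 18/ 5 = 3.60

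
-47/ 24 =-1.96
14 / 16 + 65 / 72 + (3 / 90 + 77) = 7093 / 90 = 78.81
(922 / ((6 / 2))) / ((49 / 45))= 13830 / 49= 282.24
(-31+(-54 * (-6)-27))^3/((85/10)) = 37642192/17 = 2214246.59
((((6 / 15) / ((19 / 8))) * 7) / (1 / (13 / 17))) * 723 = 1052688 / 1615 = 651.82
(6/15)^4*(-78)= -1248/625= -2.00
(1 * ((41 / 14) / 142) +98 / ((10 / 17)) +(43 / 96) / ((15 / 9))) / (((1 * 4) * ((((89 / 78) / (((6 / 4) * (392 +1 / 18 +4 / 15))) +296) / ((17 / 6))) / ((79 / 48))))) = 2727021641657911 / 4148880459816960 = 0.66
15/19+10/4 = 125/38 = 3.29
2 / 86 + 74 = 3183 / 43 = 74.02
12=12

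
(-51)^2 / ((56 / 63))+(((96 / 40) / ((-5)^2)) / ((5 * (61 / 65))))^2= 1361014085313 / 465125000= 2926.13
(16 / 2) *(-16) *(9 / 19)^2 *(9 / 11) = -93312 / 3971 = -23.50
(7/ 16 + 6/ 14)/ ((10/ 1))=97/ 1120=0.09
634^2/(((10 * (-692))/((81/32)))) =-8139609/55360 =-147.03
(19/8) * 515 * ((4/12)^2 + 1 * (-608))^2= 292883064185/648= 451980037.32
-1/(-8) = 1/8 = 0.12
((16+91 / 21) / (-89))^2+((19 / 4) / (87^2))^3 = 11473942055784283 / 219824200844306496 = 0.05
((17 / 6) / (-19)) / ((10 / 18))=-0.27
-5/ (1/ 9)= -45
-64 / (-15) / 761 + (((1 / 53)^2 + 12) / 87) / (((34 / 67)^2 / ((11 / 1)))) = 5.90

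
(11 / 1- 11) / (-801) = 0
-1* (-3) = 3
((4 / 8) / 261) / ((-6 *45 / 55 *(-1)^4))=-11 / 28188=-0.00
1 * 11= 11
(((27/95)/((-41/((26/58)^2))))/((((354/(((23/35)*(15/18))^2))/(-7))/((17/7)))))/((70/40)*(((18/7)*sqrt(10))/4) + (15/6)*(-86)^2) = 22481133064/20720743262904982955 - 13678353*sqrt(10)/207207432629049829550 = 0.00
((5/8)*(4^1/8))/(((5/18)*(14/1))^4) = 6561/4802000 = 0.00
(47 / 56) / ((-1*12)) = -47 / 672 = -0.07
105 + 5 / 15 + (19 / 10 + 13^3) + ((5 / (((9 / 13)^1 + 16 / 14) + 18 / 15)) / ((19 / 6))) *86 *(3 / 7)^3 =89013181297 / 38571330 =2307.76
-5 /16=-0.31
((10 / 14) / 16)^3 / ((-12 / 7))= -125 / 2408448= -0.00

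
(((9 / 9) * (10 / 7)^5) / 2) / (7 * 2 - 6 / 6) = 50000 / 218491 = 0.23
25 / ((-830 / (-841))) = 4205 / 166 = 25.33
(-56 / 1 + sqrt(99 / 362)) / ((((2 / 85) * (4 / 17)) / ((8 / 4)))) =-20230 + 4335 * sqrt(3982) / 1448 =-20041.08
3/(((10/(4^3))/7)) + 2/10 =673/5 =134.60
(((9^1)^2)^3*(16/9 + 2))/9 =223074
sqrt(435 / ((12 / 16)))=24.08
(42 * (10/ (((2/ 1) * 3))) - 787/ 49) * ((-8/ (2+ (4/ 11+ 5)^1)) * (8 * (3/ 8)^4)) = -29073/ 3136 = -9.27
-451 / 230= -1.96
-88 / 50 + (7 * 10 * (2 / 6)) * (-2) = -3632 / 75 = -48.43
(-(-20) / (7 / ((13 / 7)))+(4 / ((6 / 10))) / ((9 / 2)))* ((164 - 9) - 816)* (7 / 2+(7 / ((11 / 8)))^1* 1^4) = -2967890 / 77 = -38544.03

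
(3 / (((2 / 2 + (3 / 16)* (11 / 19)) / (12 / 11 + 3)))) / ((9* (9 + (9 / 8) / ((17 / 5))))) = 0.13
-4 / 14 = -2 / 7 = -0.29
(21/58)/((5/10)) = 21/29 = 0.72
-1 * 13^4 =-28561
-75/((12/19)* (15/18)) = -285/2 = -142.50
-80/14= -40/7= -5.71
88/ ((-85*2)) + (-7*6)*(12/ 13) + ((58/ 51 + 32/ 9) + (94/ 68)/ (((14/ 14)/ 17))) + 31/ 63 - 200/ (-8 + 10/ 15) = 2836857/ 170170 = 16.67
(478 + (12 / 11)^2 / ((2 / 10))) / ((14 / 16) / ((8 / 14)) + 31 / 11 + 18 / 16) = 1873856 / 21197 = 88.40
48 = 48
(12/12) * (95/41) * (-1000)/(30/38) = -361000/123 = -2934.96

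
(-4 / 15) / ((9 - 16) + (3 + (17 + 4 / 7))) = -28 / 1425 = -0.02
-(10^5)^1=-100000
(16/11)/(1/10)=160/11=14.55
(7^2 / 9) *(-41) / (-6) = 2009 / 54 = 37.20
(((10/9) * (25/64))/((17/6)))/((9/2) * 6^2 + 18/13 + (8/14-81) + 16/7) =11375/6329712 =0.00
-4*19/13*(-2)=152/13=11.69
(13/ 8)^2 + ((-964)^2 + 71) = 59479657/ 64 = 929369.64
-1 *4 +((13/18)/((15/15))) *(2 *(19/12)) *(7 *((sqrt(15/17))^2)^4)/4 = -2103469/1336336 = -1.57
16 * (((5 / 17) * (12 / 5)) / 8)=24 / 17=1.41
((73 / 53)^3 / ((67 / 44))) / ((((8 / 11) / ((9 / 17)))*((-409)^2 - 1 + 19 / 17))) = 423639513 / 56732020348522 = 0.00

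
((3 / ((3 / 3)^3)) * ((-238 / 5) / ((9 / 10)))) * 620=-98373.33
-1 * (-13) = 13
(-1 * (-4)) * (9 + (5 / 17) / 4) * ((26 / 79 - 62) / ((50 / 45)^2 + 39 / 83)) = -2887071336 / 2198491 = -1313.21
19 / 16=1.19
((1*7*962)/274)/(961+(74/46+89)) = 77441/3313619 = 0.02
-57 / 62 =-0.92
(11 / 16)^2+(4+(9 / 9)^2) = 1401 / 256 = 5.47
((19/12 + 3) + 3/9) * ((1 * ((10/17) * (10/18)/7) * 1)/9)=1475/57834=0.03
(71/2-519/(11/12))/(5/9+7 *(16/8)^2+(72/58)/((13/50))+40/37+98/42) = -1465691175/101484724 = -14.44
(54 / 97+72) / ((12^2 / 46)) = 8993 / 388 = 23.18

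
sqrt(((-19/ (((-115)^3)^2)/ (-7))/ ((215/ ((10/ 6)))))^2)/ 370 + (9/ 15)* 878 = 407119854629883937519/ 772816732402968750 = 526.80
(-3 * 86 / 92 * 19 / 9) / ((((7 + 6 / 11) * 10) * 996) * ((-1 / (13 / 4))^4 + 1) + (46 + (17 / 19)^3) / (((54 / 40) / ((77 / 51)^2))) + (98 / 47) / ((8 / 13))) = -430444496606174622 / 5519061540652009578257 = -0.00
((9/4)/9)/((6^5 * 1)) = 0.00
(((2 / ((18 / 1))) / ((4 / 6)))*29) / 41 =29 / 246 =0.12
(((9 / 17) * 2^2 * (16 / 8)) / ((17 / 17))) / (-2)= -36 / 17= -2.12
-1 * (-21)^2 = -441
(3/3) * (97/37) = 97/37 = 2.62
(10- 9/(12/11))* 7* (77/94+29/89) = 469371/33464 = 14.03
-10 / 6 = -5 / 3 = -1.67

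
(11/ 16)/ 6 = 11/ 96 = 0.11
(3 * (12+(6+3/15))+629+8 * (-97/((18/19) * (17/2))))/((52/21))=1572319/6630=237.15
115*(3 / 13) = 345 / 13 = 26.54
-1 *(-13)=13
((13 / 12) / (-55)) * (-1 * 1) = 13 / 660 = 0.02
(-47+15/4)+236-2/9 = 6931/36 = 192.53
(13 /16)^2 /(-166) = -169 /42496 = -0.00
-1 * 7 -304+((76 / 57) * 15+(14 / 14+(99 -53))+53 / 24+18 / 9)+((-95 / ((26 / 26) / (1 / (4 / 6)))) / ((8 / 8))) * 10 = -39955 / 24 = -1664.79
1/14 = 0.07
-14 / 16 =-7 / 8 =-0.88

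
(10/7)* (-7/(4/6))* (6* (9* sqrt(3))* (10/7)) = -8100* sqrt(3)/7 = -2004.23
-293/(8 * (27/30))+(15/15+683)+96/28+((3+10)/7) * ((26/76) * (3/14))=5420126/8379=646.87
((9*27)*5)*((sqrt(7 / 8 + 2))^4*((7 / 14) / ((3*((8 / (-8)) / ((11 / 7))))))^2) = 688.87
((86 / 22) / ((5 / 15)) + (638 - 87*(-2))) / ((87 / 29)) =9061 / 33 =274.58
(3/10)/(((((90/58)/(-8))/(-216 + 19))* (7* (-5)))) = -22852/2625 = -8.71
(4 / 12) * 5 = 5 / 3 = 1.67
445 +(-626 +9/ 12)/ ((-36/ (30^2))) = 64305/ 4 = 16076.25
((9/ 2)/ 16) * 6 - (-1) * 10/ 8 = 47/ 16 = 2.94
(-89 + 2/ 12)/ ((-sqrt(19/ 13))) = 533 * sqrt(247)/ 114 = 73.48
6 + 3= 9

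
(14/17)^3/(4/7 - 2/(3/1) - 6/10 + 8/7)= 288120/230911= 1.25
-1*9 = -9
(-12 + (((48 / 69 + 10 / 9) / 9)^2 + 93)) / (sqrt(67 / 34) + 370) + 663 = 10714176668652151 / 16154808845877-281272165 * sqrt(2278) / 16154808845877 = 663.22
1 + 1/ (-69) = 68/ 69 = 0.99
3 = 3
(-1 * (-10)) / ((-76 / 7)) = -35 / 38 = -0.92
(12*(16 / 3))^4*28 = 469762048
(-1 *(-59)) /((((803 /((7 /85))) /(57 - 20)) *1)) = 15281 /68255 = 0.22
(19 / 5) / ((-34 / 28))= -266 / 85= -3.13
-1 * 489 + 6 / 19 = -9285 / 19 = -488.68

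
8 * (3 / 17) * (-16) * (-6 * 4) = 9216 / 17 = 542.12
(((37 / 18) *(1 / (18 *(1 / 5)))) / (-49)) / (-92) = 185 / 1460592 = 0.00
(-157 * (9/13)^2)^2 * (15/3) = 28311.70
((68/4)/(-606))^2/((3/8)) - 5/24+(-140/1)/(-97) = 264399403/213731352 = 1.24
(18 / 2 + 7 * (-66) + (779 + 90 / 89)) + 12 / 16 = 116683 / 356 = 327.76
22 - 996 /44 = -7 /11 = -0.64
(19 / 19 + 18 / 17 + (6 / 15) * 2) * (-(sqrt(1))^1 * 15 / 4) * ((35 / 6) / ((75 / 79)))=-44793 / 680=-65.87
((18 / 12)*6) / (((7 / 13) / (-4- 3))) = -117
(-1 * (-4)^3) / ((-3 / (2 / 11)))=-128 / 33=-3.88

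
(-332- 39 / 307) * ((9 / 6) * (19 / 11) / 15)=-1937297 / 33770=-57.37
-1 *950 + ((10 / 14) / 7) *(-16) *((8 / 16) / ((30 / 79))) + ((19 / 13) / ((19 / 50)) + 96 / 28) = -1805656 / 1911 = -944.87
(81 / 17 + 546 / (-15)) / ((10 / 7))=-18823 / 850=-22.14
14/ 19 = 0.74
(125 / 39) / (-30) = -25 / 234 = -0.11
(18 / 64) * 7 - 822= -26241 / 32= -820.03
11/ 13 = 0.85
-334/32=-167/16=-10.44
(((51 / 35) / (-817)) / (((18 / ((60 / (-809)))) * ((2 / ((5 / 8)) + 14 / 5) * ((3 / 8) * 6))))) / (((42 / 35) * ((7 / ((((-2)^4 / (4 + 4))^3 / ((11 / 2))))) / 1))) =2720 / 28856547027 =0.00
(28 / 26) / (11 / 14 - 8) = -0.15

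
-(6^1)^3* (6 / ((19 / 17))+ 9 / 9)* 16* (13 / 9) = -604032 / 19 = -31791.16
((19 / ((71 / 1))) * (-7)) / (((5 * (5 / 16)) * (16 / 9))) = -1197 / 1775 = -0.67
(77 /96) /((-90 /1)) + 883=7629043 /8640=882.99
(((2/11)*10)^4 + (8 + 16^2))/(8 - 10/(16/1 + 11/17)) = 569569196/15329127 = 37.16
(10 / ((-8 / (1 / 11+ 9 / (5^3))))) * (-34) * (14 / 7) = 3808 / 275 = 13.85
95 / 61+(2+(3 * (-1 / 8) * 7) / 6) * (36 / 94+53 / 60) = 1946435 / 550464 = 3.54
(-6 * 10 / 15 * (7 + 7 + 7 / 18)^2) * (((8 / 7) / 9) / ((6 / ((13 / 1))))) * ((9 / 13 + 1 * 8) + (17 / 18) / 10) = -197036063 / 98415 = -2002.09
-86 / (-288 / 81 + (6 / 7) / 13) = 24.64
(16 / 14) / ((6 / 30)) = 40 / 7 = 5.71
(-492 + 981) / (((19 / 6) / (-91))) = -266994 / 19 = -14052.32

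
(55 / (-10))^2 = 121 / 4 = 30.25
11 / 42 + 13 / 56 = 83 / 168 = 0.49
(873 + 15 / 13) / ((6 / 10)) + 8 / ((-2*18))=170434 / 117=1456.70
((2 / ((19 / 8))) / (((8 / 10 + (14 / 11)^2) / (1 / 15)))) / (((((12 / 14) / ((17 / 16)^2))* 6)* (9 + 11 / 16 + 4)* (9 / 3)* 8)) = 244783 / 15789696768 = 0.00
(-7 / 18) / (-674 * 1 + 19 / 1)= 7 / 11790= 0.00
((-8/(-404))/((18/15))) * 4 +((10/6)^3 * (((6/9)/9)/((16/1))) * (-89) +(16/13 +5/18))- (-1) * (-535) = -4099267673/7657416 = -535.33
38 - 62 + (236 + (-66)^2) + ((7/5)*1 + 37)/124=708088/155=4568.31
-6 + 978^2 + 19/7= 6695365/7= 956480.71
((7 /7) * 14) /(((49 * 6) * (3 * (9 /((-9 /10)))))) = -1 /630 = -0.00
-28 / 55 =-0.51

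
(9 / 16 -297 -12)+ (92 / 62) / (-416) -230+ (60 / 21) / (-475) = -577204503 / 1071980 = -538.45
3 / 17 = 0.18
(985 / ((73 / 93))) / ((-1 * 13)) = -91605 / 949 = -96.53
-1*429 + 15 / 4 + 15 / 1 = -1641 / 4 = -410.25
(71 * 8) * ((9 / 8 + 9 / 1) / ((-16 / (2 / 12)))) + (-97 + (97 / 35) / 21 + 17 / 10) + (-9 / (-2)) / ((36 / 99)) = -3356287 / 23520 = -142.70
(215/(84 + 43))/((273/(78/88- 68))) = -634895/1525524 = -0.42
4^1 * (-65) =-260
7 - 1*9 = -2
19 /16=1.19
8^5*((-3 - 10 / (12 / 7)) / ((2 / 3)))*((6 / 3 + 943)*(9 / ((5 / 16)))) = -11816534016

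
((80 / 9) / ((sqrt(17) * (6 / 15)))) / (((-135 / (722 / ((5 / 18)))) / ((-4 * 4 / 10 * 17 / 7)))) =92416 * sqrt(17) / 945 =403.22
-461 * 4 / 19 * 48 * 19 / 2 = -44256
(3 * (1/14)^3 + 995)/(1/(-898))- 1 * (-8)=-1225886091/1372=-893502.98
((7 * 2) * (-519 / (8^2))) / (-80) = 1.42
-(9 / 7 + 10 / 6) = -62 / 21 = -2.95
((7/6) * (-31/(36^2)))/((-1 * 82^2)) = 217/52285824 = 0.00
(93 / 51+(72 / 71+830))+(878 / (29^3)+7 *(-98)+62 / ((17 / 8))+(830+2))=1745558679 / 1731619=1008.05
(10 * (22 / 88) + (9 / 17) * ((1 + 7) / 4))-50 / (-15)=703 / 102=6.89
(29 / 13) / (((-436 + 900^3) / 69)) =69 / 326792908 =0.00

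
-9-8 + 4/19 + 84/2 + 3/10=4847/190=25.51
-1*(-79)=79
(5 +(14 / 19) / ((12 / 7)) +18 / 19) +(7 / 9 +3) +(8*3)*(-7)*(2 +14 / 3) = -379567 / 342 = -1109.85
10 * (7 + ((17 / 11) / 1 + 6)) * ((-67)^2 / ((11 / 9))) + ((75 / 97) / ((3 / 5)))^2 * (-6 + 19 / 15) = 1824611596325 / 3415467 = 534220.24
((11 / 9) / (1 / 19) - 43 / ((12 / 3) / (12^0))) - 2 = 377 / 36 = 10.47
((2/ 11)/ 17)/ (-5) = -0.00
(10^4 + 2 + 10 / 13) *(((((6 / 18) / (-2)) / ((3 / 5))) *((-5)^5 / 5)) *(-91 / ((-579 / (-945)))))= -49779406250 / 193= -257924384.72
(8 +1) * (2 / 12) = 3 / 2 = 1.50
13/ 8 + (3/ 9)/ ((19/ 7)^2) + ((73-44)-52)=-184801/ 8664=-21.33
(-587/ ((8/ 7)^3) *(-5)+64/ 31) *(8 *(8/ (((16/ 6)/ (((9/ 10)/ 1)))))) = 843496821/ 19840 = 42514.96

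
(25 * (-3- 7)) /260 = -25 /26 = -0.96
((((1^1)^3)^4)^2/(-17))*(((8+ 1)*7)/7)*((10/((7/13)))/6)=-195/119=-1.64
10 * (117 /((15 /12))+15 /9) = 2858 /3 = 952.67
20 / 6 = 10 / 3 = 3.33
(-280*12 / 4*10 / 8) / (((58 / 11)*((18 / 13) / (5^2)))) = -625625 / 174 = -3595.55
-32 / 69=-0.46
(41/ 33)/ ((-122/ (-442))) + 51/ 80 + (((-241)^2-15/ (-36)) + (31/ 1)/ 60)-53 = 58034.07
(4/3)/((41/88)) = 352/123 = 2.86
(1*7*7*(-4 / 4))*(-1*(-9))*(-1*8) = 3528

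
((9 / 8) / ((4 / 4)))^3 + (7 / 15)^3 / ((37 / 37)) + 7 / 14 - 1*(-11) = 22507991 / 1728000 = 13.03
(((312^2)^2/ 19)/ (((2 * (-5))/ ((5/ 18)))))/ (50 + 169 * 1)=-87739392/ 1387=-63258.39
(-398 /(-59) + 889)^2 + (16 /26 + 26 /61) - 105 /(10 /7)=4429324613347 /5520866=802288.01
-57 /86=-0.66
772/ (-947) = -772/ 947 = -0.82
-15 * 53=-795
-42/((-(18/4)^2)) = 56/27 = 2.07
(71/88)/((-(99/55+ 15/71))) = -25205/62832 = -0.40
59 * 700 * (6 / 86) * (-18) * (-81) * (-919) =-166013857800 / 43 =-3860787390.70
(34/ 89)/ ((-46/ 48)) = -816/ 2047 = -0.40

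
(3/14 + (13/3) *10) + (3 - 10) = 1535/42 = 36.55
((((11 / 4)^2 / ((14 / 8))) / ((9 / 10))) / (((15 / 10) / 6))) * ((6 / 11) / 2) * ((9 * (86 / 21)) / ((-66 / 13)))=-5590 / 147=-38.03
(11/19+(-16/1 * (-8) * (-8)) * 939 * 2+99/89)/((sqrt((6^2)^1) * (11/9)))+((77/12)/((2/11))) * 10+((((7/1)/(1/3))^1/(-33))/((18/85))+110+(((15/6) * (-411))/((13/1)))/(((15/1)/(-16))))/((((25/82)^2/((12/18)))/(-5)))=-877309220378293/3264475500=-268744.31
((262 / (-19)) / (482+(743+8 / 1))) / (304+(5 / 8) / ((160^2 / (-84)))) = -0.00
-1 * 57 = -57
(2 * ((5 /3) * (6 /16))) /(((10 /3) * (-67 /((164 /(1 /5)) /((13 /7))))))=-4305 /1742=-2.47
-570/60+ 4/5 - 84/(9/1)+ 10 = -241/30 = -8.03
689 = 689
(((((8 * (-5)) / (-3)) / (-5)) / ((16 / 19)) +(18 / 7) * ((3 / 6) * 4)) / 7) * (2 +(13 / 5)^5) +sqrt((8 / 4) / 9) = sqrt(2) / 3 +31336069 / 918750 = 34.58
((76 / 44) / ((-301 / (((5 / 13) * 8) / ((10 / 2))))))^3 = -3511808 / 79745759600507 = -0.00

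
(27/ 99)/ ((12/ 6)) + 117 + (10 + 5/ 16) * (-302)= -2997.24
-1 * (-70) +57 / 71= 5027 / 71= 70.80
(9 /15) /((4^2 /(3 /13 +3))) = 63 /520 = 0.12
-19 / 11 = -1.73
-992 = -992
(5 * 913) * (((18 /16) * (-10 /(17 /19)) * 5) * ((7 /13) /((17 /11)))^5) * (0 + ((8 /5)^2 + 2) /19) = -6338868944149665 /17924220813434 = -353.65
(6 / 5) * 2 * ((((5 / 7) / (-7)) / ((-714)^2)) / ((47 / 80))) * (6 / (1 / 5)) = -800 / 32612783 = -0.00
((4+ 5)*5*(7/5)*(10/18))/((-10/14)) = -49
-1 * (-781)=781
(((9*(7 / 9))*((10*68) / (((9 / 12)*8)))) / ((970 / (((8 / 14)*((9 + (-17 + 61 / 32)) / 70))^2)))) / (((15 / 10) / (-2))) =-2873 / 1064672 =-0.00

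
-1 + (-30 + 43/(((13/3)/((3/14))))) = -5255/182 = -28.87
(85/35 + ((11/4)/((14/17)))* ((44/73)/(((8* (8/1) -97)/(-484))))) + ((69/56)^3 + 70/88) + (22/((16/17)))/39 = 193668166273/5499766272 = 35.21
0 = 0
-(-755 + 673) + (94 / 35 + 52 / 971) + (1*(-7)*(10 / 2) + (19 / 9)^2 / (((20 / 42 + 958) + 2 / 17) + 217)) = 19156185744176 / 385102692765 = 49.74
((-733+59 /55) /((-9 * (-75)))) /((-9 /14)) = 563584 /334125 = 1.69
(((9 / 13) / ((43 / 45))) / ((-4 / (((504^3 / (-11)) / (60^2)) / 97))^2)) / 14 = 285821724384 / 79551918875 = 3.59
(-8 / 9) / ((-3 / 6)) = 16 / 9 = 1.78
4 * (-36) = -144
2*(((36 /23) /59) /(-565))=-72 /766705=-0.00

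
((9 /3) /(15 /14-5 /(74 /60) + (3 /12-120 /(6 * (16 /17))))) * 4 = -2072 /4141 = -0.50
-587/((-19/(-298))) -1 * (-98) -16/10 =-865472/95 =-9110.23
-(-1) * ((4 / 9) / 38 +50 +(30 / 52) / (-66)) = 4890889 / 97812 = 50.00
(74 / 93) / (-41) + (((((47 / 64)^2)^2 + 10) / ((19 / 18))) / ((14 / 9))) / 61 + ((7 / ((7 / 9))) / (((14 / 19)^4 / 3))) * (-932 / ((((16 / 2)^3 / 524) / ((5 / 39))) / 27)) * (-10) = 368353232721542098416541 / 121801335052959744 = 3024213.43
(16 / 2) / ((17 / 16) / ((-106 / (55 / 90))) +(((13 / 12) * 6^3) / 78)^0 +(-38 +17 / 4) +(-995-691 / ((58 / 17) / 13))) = -7082496 / 3240865535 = -0.00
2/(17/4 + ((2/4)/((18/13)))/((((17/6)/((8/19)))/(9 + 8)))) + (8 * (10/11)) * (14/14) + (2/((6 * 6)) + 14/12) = 94091/10593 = 8.88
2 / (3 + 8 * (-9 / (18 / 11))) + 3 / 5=113 / 205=0.55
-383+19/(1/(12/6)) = -345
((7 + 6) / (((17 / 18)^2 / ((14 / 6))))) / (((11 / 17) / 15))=147420 / 187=788.34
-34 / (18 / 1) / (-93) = 17 / 837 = 0.02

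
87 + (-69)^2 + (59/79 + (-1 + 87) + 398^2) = 12903761/79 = 163338.75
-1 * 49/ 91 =-7/ 13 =-0.54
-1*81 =-81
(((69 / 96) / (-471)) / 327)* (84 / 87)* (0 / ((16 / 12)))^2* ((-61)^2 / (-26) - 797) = 0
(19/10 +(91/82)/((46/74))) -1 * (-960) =4543776/4715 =963.69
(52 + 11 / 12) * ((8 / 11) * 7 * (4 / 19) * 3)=35560 / 209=170.14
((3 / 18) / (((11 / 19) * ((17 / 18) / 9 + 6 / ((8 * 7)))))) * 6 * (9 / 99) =43092 / 58201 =0.74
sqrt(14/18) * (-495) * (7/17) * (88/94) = -50820 * sqrt(7)/799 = -168.28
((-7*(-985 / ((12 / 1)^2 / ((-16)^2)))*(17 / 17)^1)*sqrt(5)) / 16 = 6895*sqrt(5) / 9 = 1713.08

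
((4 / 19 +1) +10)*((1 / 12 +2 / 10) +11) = 48067 / 380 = 126.49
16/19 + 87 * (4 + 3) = 11587/19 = 609.84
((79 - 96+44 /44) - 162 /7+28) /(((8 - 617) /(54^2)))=75816 /1421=53.35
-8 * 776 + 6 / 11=-68282 / 11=-6207.45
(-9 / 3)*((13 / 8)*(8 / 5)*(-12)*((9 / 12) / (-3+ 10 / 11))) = -3861 / 115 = -33.57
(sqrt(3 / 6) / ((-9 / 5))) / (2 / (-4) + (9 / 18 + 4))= -5 * sqrt(2) / 72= -0.10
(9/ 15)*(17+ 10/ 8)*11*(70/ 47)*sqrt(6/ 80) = 16863*sqrt(30)/ 1880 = 49.13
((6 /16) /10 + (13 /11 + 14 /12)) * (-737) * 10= -422033 /24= -17584.71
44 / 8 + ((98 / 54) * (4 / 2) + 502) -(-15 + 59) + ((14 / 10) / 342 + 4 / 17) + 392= 37472786 / 43605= 859.37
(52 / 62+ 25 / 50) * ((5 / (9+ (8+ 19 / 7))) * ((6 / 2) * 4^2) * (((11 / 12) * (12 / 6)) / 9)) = 63910 / 19251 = 3.32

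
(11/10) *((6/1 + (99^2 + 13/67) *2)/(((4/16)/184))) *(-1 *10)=-10636217152/67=-158749509.73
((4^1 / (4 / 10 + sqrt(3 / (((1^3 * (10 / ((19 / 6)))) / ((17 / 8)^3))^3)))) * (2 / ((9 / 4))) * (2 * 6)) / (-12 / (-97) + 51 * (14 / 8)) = -21330525578854400 / 9384151687006489917 + 25825034874388480 * sqrt(3230) / 28152455061019469751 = 0.05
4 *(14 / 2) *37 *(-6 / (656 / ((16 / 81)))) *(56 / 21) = -16576 / 3321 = -4.99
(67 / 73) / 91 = 67 / 6643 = 0.01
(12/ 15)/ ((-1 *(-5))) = 4/ 25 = 0.16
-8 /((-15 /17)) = 136 /15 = 9.07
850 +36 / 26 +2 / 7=77502 / 91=851.67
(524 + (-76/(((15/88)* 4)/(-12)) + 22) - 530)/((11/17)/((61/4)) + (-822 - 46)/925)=-54100290/35809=-1510.80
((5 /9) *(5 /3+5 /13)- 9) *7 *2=-38626 /351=-110.05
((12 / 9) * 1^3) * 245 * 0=0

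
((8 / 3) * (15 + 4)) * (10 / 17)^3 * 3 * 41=6232000 / 4913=1268.47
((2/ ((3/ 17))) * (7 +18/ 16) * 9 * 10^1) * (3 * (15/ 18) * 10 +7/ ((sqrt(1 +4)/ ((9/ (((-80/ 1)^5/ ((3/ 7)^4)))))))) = 414375/ 2 -483327 * sqrt(5)/ 449576960000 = 207187.50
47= 47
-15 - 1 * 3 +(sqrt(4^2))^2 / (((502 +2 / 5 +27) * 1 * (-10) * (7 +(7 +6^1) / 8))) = -18.00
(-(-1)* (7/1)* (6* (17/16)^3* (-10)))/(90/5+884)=-515865/923648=-0.56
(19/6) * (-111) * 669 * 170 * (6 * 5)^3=-1079354565000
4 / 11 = 0.36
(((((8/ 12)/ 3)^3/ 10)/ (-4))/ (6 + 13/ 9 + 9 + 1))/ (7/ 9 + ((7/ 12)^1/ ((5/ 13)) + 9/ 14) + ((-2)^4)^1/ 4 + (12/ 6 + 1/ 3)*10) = -28/ 53893233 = -0.00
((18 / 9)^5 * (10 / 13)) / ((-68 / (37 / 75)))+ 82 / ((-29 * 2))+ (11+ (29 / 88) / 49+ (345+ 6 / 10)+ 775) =468429504211 / 414534120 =1130.01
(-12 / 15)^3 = -64 / 125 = -0.51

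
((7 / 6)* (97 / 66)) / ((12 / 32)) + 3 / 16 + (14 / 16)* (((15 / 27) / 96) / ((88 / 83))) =263467 / 55296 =4.76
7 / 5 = 1.40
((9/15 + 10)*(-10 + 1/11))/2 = -5777/110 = -52.52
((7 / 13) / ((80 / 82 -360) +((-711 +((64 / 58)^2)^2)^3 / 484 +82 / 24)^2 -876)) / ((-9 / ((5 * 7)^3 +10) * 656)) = -78601006016350509515713599845534585742608085 / 10944555043995797239917994504183682181916990924073366768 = -0.00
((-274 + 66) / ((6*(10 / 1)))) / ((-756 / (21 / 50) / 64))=416 / 3375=0.12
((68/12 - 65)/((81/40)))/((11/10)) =-71200/2673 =-26.64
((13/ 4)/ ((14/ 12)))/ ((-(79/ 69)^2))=-185679/ 87374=-2.13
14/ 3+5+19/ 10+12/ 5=419/ 30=13.97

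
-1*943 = -943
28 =28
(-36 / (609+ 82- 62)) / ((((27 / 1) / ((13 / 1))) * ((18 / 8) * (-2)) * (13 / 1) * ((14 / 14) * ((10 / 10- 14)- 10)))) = -0.00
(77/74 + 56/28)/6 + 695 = 102935/148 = 695.51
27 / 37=0.73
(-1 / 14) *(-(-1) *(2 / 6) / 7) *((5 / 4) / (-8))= 5 / 9408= 0.00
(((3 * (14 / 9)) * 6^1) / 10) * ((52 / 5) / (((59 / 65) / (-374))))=-3539536 / 295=-11998.43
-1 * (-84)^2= -7056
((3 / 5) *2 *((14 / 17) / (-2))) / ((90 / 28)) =-196 / 1275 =-0.15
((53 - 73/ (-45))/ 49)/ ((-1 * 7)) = -2458/ 15435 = -0.16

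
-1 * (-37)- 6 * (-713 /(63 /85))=121987 /21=5808.90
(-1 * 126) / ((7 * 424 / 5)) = -45 / 212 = -0.21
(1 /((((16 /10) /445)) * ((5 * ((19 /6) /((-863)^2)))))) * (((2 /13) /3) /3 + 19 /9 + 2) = 54007059.72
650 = 650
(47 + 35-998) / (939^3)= -916 / 827936019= -0.00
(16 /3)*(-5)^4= 10000 /3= 3333.33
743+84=827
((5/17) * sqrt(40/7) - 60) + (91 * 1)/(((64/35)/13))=10 * sqrt(70)/119 + 37565/64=587.66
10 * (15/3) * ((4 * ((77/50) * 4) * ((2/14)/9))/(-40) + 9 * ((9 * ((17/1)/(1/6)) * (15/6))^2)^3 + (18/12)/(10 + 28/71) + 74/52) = 3154121156450404903855298423/47970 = 65751952396297788281327.88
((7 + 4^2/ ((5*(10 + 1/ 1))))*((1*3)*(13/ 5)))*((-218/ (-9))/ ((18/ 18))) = 1136434/ 825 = 1377.50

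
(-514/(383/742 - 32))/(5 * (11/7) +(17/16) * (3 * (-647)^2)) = 42715456/3491168128773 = 0.00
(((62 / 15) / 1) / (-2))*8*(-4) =992 / 15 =66.13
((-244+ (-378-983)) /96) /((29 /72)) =-4815 /116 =-41.51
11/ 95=0.12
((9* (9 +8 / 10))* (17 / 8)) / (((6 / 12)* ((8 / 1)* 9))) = 833 / 160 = 5.21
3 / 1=3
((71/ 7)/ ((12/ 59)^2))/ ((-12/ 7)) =-247151/ 1728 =-143.03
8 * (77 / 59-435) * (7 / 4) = -358232 / 59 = -6071.73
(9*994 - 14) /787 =8932 /787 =11.35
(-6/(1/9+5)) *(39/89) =-1053/2047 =-0.51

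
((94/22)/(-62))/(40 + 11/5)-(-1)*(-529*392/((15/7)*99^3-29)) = -106152472911/1047195144182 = -0.10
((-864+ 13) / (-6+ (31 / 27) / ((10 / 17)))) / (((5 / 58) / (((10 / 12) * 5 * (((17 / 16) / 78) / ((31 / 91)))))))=220260075 / 542128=406.29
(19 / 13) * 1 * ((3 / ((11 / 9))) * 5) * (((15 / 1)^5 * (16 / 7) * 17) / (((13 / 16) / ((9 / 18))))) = 4238406000000 / 13013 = 325705525.24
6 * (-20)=-120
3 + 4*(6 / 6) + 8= 15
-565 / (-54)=565 / 54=10.46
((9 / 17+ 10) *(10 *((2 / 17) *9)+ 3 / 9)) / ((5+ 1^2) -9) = -38.33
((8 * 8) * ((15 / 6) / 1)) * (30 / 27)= 177.78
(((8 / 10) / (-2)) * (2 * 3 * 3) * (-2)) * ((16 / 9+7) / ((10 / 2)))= 632 / 25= 25.28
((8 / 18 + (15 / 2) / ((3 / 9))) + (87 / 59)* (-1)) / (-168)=-22801 / 178416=-0.13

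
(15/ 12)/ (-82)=-5/ 328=-0.02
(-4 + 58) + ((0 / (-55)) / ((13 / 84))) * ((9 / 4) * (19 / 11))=54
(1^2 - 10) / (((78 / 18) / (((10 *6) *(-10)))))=16200 / 13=1246.15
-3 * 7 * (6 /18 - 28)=581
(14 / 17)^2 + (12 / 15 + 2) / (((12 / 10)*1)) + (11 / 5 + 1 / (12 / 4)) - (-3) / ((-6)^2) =32531 / 5780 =5.63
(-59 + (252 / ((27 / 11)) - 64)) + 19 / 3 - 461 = -475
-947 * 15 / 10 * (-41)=116481 / 2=58240.50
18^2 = 324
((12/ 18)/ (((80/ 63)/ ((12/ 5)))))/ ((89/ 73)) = 4599/ 4450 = 1.03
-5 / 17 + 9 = 148 / 17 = 8.71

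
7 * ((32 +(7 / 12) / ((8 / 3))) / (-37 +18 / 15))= -36085 / 5728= -6.30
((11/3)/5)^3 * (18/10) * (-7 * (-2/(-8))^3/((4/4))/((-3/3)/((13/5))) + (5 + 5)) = 1460107/200000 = 7.30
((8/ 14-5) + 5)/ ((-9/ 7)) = -4/ 9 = -0.44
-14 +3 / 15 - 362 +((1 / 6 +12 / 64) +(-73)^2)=1188853 / 240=4953.55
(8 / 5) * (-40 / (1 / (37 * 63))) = -149184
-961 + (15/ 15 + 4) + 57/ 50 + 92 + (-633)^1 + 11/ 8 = -298897/ 200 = -1494.48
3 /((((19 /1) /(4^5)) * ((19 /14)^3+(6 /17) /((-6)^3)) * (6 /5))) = 1074769920 /19926079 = 53.94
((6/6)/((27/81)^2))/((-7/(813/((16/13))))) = -95121/112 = -849.29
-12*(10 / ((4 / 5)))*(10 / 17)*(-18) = 27000 / 17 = 1588.24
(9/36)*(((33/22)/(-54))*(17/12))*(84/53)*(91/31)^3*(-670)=30041107915/113682456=264.25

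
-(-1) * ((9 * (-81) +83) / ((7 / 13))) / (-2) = 4199 / 7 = 599.86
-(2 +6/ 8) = -11/ 4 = -2.75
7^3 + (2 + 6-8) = 343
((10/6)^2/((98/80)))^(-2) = 194481/1000000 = 0.19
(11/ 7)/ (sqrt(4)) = 11/ 14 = 0.79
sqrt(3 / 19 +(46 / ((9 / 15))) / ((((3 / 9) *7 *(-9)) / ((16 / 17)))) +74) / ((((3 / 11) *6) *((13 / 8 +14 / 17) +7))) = 44 *sqrt(3253848059) / 4614435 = 0.54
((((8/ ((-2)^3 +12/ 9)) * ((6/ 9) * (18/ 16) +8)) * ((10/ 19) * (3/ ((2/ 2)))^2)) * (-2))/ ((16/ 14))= 6615/ 76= 87.04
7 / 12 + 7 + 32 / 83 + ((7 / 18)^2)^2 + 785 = 6909343439 / 8713008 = 792.99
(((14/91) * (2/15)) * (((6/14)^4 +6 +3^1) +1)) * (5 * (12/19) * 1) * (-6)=-2312736/593047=-3.90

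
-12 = -12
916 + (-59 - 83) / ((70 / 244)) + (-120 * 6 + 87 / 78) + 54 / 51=-4591453 / 15470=-296.80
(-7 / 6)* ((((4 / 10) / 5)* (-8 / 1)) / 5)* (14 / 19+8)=9296 / 7125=1.30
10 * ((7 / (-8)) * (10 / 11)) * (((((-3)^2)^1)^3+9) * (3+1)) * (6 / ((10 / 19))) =-2944620 / 11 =-267692.73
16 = 16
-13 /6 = -2.17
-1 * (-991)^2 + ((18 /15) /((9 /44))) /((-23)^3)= -179234692993 /182505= -982081.00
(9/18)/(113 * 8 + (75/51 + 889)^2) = 289/458840600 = 0.00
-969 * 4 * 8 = -31008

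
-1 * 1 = -1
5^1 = 5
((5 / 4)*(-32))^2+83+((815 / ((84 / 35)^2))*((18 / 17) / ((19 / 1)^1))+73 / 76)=230091 / 136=1691.85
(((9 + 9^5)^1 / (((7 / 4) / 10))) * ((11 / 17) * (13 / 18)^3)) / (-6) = -23321155 / 1701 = -13710.26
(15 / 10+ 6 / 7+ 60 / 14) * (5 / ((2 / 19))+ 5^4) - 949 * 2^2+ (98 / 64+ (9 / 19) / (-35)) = 672.84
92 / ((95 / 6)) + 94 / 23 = 21626 / 2185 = 9.90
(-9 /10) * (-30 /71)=27 /71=0.38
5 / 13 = 0.38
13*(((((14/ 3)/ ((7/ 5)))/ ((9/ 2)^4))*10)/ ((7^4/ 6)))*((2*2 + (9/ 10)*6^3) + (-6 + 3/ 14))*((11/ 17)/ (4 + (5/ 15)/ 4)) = 2467928320/ 30618505197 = 0.08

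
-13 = -13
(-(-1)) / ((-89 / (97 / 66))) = -97 / 5874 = -0.02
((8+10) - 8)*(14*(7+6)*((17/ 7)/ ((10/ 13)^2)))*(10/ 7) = 74698/ 7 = 10671.14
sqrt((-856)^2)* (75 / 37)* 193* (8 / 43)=99124800 / 1591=62303.46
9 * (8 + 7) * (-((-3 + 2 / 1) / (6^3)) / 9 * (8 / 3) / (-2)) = -5 / 54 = -0.09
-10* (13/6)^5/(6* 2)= -1856465/46656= -39.79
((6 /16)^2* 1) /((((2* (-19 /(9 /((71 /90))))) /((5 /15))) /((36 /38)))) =-10935 /820192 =-0.01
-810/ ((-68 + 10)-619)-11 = -6637/ 677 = -9.80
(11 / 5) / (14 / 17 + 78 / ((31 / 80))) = 5797 / 532570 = 0.01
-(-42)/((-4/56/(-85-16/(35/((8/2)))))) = 255276/5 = 51055.20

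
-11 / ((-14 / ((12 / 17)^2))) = 792 / 2023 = 0.39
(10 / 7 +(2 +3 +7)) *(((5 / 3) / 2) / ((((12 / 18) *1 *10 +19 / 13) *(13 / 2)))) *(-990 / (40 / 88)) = -1023660 / 2219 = -461.32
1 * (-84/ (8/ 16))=-168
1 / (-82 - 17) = -1 / 99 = -0.01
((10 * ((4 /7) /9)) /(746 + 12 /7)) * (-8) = -160 /23553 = -0.01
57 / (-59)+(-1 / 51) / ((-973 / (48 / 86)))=-40541519 / 41964517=-0.97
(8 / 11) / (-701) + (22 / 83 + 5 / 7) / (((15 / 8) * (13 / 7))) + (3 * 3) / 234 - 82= -20388073561 / 249605070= -81.68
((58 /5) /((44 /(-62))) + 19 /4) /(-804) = 2551 /176880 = 0.01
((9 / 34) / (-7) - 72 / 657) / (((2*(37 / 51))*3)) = -2561 / 75628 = -0.03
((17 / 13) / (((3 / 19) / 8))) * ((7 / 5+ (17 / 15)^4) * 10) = 797918528 / 394875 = 2020.69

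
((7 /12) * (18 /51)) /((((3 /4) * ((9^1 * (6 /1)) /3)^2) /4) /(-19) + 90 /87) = -1102 /11577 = -0.10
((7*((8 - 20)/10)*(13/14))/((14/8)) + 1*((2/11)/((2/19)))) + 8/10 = -743/385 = -1.93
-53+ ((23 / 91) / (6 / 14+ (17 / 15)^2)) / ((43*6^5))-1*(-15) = -49516630849 / 1303069248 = -38.00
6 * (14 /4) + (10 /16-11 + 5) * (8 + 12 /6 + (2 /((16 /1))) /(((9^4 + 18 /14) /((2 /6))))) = -288845869 /8819712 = -32.75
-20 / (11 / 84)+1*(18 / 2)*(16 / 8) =-1482 / 11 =-134.73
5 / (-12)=-5 / 12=-0.42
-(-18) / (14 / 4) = 5.14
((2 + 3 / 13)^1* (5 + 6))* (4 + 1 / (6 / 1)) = 7975 / 78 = 102.24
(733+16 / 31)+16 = 23235 / 31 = 749.52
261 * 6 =1566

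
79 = 79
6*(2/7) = 12/7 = 1.71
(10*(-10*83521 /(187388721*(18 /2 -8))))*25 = -208802500 /187388721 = -1.11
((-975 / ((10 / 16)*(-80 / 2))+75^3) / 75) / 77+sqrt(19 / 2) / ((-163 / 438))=140638 / 1925-219*sqrt(38) / 163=64.78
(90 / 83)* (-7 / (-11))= 630 / 913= 0.69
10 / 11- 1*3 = -2.09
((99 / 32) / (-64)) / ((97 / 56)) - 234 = -5811381 / 24832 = -234.03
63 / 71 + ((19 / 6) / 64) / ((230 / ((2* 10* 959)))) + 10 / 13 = 23570047 / 4075968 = 5.78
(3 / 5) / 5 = 3 / 25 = 0.12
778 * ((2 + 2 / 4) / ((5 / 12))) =4668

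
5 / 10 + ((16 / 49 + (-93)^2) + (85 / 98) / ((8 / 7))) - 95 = 6707579 / 784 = 8555.59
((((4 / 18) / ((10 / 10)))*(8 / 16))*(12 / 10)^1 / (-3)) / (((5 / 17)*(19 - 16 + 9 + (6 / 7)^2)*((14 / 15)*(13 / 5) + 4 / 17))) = -14161 / 3176784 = -0.00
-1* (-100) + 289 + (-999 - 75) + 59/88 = -60221/88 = -684.33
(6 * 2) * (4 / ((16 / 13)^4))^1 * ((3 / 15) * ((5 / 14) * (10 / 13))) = 32955 / 28672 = 1.15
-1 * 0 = 0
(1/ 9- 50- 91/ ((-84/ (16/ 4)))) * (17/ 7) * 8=-55760/ 63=-885.08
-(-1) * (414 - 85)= 329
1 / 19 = 0.05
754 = 754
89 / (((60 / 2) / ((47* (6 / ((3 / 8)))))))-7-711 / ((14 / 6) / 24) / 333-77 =8255516 / 3885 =2124.97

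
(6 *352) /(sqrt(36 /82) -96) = -461824 /20991 -352 *sqrt(82) /20991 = -22.15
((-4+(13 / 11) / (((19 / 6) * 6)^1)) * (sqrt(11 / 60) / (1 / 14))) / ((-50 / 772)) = 2223746 * sqrt(165) / 78375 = 364.46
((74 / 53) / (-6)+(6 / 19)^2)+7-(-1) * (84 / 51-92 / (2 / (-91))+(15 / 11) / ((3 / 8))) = 45061322150 / 10733613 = 4198.15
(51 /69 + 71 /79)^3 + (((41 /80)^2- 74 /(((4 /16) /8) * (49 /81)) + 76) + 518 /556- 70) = -3902.86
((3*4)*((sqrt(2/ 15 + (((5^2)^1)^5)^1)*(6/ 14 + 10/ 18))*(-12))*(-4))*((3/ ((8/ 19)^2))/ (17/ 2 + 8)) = 44764*sqrt(2197265655)/ 1155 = 1816720.79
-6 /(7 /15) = -90 /7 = -12.86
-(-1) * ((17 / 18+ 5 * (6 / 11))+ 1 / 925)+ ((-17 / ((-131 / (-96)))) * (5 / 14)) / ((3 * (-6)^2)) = 609922141 / 167948550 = 3.63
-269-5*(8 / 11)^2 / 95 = -618495 / 2299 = -269.03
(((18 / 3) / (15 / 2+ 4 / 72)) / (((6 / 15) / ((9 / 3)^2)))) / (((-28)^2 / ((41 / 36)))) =5535 / 213248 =0.03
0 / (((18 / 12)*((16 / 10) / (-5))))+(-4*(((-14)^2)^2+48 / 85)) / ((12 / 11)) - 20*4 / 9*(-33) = -35844688 / 255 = -140567.40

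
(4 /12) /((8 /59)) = 59 /24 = 2.46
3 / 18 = 1 / 6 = 0.17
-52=-52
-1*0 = 0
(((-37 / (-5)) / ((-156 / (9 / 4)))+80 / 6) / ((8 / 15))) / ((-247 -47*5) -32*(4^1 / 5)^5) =-128959375 / 2560925952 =-0.05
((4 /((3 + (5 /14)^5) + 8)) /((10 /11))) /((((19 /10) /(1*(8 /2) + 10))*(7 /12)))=189314048 /37488197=5.05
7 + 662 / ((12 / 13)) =4345 / 6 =724.17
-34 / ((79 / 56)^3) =-5970944 / 493039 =-12.11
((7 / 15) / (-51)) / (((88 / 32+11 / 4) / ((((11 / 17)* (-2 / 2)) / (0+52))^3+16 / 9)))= -15474062359 / 5231827602144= -0.00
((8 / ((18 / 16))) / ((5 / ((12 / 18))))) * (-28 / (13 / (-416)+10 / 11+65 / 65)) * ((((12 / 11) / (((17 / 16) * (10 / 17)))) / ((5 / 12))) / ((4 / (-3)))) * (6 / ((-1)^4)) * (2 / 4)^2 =66.63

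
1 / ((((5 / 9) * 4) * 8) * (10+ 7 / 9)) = 81 / 15520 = 0.01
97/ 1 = 97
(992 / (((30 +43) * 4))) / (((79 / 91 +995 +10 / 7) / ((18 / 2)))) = 101556 / 3312521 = 0.03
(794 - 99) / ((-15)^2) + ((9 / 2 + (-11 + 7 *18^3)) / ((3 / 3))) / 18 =408731 / 180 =2270.73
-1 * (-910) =910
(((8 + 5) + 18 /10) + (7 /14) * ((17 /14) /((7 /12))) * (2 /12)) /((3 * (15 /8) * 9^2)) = 29348 /893025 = 0.03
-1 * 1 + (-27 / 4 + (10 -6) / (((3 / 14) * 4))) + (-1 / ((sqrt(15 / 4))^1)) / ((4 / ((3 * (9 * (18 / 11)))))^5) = -282429536481 * sqrt(15) / 12884080 -37 / 12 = -84902.04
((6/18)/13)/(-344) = -1/13416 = -0.00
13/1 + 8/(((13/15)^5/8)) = 53426809/371293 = 143.89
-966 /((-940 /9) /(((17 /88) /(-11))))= -73899 /454960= -0.16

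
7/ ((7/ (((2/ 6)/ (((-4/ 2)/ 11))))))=-11/ 6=-1.83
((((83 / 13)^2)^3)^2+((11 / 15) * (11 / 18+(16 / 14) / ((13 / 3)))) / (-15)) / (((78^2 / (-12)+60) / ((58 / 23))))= -25882696.23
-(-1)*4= 4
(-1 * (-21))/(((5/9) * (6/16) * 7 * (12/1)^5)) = 1/17280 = 0.00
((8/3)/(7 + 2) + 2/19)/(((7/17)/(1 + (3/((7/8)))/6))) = 38522/25137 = 1.53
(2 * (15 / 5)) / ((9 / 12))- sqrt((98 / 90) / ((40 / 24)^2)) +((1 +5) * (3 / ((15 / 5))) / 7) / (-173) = 7.37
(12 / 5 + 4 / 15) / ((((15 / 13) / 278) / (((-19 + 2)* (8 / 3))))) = -3932032 / 135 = -29126.16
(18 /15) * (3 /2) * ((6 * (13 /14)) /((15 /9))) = 1053 /175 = 6.02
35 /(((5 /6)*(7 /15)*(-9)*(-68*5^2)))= 1 /170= 0.01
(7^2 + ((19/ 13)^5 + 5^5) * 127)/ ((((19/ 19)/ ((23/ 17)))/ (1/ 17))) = 3396860048015/ 107303677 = 31656.51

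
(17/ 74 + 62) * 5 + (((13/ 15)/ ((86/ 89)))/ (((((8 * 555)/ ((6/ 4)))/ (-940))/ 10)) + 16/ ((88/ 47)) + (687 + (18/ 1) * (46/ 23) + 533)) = 8927473/ 5676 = 1572.85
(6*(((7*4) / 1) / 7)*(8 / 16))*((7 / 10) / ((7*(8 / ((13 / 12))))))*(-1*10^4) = -1625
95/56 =1.70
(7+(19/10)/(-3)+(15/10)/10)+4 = 631/60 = 10.52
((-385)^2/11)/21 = 1925/3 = 641.67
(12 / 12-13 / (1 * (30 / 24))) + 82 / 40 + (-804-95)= -18127 / 20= -906.35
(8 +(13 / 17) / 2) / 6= 95 / 68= 1.40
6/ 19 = 0.32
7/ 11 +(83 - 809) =-725.36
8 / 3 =2.67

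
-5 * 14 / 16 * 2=-35 / 4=-8.75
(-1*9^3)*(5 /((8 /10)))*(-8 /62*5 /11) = 91125 /341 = 267.23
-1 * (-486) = 486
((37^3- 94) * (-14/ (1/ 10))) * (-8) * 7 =396382560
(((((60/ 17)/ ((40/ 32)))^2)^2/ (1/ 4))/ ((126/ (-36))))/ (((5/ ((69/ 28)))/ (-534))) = 391187791872/ 20462645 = 19117.17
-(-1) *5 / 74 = 5 / 74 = 0.07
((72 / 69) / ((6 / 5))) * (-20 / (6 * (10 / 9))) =-60 / 23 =-2.61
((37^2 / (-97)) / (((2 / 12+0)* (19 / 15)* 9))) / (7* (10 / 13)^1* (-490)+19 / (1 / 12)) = 88985 / 28876124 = 0.00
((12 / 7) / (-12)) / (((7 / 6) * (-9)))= 2 / 147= 0.01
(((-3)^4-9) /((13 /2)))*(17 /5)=2448 /65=37.66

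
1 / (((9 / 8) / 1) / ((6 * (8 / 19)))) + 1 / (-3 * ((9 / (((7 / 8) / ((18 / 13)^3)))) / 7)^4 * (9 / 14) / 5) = 17817672129145313201679991 / 7974205369926764948619264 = 2.23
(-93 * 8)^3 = -411830784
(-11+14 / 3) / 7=-19 / 21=-0.90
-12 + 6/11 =-126/11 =-11.45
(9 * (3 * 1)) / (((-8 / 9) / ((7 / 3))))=-567 / 8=-70.88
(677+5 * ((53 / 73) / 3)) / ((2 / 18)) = 445584 / 73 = 6103.89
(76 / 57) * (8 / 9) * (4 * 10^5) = 12800000 / 27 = 474074.07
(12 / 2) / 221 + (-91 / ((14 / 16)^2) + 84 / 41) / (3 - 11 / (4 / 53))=30618478 / 36216817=0.85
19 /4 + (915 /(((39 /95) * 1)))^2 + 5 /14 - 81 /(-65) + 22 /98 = 822760701913 /165620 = 4967761.76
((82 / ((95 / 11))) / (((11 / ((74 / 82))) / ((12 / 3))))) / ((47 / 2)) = 592 / 4465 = 0.13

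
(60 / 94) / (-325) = -6 / 3055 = -0.00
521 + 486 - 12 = 995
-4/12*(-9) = 3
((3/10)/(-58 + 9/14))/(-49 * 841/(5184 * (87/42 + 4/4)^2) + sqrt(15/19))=-120587730068736 * sqrt(285)/34788942344814515 - 1930647398820336/34788942344814515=-0.11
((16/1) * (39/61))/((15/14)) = 2912/305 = 9.55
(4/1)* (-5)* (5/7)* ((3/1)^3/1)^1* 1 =-2700/7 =-385.71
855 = 855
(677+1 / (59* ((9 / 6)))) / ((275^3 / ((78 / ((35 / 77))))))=0.01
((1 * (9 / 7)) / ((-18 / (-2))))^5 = 1 / 16807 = 0.00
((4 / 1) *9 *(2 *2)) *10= 1440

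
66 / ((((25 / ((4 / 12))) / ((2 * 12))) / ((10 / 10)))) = 528 / 25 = 21.12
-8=-8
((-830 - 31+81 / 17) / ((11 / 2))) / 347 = -29112 / 64889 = -0.45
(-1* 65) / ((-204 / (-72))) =-390 / 17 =-22.94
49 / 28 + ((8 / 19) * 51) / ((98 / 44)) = 42421 / 3724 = 11.39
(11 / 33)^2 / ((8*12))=1 / 864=0.00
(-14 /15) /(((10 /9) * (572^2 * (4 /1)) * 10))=-21 /327184000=-0.00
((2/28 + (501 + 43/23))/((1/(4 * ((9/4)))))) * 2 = 1457523/161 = 9052.94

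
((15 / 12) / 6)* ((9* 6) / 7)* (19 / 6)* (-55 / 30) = -1045 / 112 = -9.33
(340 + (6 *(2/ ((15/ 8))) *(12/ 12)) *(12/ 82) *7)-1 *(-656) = 1002.56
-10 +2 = -8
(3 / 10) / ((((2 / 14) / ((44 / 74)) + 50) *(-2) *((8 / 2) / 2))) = -0.00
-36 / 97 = -0.37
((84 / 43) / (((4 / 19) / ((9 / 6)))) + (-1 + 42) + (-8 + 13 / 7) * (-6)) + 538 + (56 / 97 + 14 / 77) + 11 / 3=634.20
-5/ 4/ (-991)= 5/ 3964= 0.00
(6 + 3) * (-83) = -747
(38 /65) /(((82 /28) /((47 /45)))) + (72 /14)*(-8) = -34363372 /839475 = -40.93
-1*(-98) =98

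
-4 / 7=-0.57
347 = 347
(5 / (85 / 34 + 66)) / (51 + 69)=0.00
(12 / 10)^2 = 36 / 25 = 1.44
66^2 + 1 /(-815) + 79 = 3614524 /815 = 4435.00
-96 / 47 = -2.04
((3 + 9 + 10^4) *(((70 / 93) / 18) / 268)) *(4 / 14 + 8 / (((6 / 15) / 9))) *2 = 31587860 / 56079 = 563.27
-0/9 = 0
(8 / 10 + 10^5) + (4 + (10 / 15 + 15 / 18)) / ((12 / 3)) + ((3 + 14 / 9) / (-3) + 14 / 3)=100005.32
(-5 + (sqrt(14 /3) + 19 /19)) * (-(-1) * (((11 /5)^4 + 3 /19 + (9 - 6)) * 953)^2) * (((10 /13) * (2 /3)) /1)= -111391952382173008 /84609375 + 27847988095543252 * sqrt(42) /253828125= -605528907.91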